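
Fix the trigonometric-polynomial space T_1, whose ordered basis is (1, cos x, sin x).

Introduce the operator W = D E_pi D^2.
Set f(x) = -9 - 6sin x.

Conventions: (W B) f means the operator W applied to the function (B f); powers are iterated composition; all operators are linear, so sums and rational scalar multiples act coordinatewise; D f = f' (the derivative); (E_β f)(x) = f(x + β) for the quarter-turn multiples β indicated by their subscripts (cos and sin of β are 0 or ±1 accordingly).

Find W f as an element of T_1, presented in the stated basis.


D f = -6cos x
D D f = 6sin x
E_pi D^2 f = -6sin x
D (E_pi D^2) f = -6cos x

the image equals g(x) = -6cos x


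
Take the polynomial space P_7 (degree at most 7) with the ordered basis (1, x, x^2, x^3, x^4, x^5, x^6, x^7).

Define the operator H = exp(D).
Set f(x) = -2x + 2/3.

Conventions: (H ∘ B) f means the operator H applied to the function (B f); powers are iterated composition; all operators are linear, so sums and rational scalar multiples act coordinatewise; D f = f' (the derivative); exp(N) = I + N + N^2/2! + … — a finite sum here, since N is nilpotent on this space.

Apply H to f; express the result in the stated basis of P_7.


the image equals g(x) = -2x - 4/3

order-1 term: -2
the series for exp(D) f terminates at order 1
exp(D) f = -2x - 4/3


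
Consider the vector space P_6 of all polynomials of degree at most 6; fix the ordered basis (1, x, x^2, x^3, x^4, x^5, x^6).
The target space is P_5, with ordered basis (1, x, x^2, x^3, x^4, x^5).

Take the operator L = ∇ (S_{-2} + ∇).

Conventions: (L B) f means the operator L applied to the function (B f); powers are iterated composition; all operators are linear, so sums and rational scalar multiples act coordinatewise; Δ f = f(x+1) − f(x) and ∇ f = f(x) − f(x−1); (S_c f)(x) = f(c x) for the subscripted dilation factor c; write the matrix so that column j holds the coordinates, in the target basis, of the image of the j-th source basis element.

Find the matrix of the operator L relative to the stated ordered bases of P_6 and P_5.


image of 1: 0
image of x: -2
image of x^2: 8x - 2
image of x^3: -24x^2 + 30x - 14
image of x^4: 64x^3 - 84x^2 + 40x - 2
image of x^5: -160x^4 + 340x^3 - 380x^2 + 230x - 62
image of x^6: 384x^5 - 930x^4 + 1160x^3 - 750x^2 + 204x - 2
each image's coordinates form column j of the matrix

the matrix is [[0, -2, -2, -14, -2, -62, -2]; [0, 0, 8, 30, 40, 230, 204]; [0, 0, 0, -24, -84, -380, -750]; [0, 0, 0, 0, 64, 340, 1160]; [0, 0, 0, 0, 0, -160, -930]; [0, 0, 0, 0, 0, 0, 384]] (rows listed top to bottom)


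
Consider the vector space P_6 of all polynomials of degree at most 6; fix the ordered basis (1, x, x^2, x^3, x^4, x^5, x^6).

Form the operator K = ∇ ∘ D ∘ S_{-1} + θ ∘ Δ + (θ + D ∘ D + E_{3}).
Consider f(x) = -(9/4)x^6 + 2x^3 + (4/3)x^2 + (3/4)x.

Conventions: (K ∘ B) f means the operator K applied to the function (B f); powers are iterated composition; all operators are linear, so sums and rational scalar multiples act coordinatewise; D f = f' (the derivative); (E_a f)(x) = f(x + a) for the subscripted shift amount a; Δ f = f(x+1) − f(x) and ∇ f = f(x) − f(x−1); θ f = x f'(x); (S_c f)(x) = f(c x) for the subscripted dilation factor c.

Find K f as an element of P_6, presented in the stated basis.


g(x) = -(63/4)x^6 - 108x^5 - (2295/4)x^4 - 1207x^3 - (11609/4)x^2 - (9463/3)x - 9445/6

S_{-1} f = -(9/4)x^6 - 2x^3 + (4/3)x^2 - (3/4)x
D S_{-1} f = -(27/2)x^5 - 6x^2 + (8/3)x - 3/4
∇ (D ∘ S_{-1}) f = -(135/2)x^4 + 135x^3 - 135x^2 + (111/2)x - 29/6
Δ f = -(27/2)x^5 - (135/4)x^4 - 45x^3 - (111/4)x^2 - (29/6)x + 11/6
θ Δ f = -(135/2)x^5 - 135x^4 - 135x^3 - (111/2)x^2 - (29/6)x
θ f = -(27/2)x^6 + 6x^3 + (8/3)x^2 + (3/4)x
D f = -(27/2)x^5 + 6x^2 + (8/3)x + 3/4
D D f = -(135/2)x^4 + 12x + 8/3
E_{3} f = -(9/4)x^6 - (81/2)x^5 - (1215/4)x^4 - 1213x^3 - (32573/12)x^2 - (12871/4)x - 1572
(θ + D ∘ D + E_{3}) f = -(63/4)x^6 - (81/2)x^5 - (1485/4)x^4 - 1207x^3 - (10847/4)x^2 - 3205x - 4708/3
(∇ ∘ D ∘ S_{-1} + θ ∘ Δ + (θ + D ∘ D + E_{3})) f = -(63/4)x^6 - 108x^5 - (2295/4)x^4 - 1207x^3 - (11609/4)x^2 - (9463/3)x - 9445/6


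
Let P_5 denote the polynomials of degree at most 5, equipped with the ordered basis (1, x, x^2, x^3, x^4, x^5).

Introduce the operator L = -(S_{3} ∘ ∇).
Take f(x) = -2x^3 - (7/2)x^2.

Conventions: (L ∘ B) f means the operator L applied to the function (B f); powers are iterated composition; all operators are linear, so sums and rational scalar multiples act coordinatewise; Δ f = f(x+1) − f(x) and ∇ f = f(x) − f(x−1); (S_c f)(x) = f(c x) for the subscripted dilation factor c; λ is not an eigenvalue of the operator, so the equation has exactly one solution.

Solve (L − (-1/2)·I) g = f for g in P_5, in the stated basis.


write g with unknown coordinates in the stated basis and equate coefficients in (L − (-1/2)·I) g = f
solving from the highest basis element down gives g = -4x^3 - 223x^2 - 2604x - 4770
check: L g = 108x^2 + 1302x + 2385
so L g − (-1/2)·g = -2x^3 - (7/2)x^2 = f ✓

the result is g(x) = -4x^3 - 223x^2 - 2604x - 4770


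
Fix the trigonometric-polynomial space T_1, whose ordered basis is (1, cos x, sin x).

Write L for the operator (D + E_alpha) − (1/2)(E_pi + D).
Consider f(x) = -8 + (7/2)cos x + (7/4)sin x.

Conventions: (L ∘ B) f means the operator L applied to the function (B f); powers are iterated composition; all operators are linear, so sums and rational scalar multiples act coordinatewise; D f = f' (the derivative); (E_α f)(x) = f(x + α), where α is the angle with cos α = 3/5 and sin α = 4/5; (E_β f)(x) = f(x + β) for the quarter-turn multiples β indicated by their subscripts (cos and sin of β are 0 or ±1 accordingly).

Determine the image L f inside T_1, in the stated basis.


the image equals g(x) = -4 + (49/8)cos x - (21/8)sin x

D f = (7/4)cos x - (7/2)sin x
E_alpha f = -8 + (7/2)cos x - (7/4)sin x
(D + E_alpha) f = -8 + (21/4)cos x - (21/4)sin x
E_pi f = -8 - (7/2)cos x - (7/4)sin x
D f = (7/4)cos x - (7/2)sin x
(E_pi + D) f = -8 - (7/4)cos x - (21/4)sin x
(-(1/2)(E_pi + D)) f = 4 + (7/8)cos x + (21/8)sin x
((D + E_alpha) − (1/2)(E_pi + D)) f = -4 + (49/8)cos x - (21/8)sin x


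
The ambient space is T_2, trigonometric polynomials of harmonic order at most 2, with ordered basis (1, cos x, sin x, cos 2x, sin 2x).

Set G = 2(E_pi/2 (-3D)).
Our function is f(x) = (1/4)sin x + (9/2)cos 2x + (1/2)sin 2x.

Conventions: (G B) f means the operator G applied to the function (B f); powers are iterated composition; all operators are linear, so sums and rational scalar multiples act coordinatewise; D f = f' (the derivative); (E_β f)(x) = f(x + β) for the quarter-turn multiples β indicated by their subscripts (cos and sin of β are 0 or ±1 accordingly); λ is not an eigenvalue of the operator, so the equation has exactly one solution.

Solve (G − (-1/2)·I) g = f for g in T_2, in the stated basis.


write g with unknown coordinates in the stated basis and equate coefficients in (G − (-1/2)·I) g = f
solving from the highest basis element down gives g = (1/26)sin x - (15/577)cos 2x + (217/577)sin 2x
check: G g = (3/13)sin x + (2604/577)cos 2x + (180/577)sin 2x
so G g − (-1/2)·g = (1/4)sin x + (9/2)cos 2x + (1/2)sin 2x = f ✓

the result is g(x) = (1/26)sin x - (15/577)cos 2x + (217/577)sin 2x


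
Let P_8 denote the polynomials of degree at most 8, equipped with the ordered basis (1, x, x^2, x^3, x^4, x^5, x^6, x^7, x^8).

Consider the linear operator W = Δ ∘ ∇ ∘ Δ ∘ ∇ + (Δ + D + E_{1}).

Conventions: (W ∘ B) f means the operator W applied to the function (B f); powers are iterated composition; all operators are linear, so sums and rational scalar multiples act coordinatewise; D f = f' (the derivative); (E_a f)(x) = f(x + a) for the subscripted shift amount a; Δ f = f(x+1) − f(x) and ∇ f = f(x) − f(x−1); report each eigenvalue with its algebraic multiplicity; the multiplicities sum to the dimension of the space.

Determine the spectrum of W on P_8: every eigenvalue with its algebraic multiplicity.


image of 1: 1
image of x: x + 3
image of x^2: x^2 + 6x + 2
image of x^3: x^3 + 9x^2 + 6x + 2
image of x^4: x^4 + 12x^3 + 12x^2 + 8x + 26
image of x^5: x^5 + 15x^4 + 20x^3 + 20x^2 + 130x + 2
image of x^6: x^6 + 18x^5 + 30x^4 + 40x^3 + 390x^2 + 12x + 122
image of x^7: x^7 + 21x^6 + 42x^5 + 70x^4 + 910x^3 + 42x^2 + 854x + 2
image of x^8: x^8 + 24x^7 + 56x^6 + 112x^5 + 1820x^4 + 112x^3 + 3416x^2 + 16x + 506
the matrix is upper triangular; its diagonal is (1, 1, 1, 1, 1, 1, 1, 1, 1)
for a triangular matrix the eigenvalues are the diagonal entries, with algebraic multiplicity their repetition count

λ = 1 (multiplicity 9)


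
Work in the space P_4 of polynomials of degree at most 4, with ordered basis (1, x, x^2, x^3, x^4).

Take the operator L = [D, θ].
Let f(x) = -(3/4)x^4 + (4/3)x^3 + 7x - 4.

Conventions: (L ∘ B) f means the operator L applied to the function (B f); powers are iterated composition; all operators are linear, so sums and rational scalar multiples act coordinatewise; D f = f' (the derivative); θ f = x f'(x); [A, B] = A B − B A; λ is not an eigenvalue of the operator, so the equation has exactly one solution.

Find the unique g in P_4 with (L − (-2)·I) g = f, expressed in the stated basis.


the image equals g(x) = -(3/8)x^4 + (17/12)x^3 - (17/8)x^2 + (45/8)x - 77/16

write g with unknown coordinates in the stated basis and equate coefficients in (L − (-2)·I) g = f
solving from the highest basis element down gives g = -(3/8)x^4 + (17/12)x^3 - (17/8)x^2 + (45/8)x - 77/16
check: L g = -(3/2)x^3 + (17/4)x^2 - (17/4)x + 45/8
so L g − (-2)·g = -(3/4)x^4 + (4/3)x^3 + 7x - 4 = f ✓


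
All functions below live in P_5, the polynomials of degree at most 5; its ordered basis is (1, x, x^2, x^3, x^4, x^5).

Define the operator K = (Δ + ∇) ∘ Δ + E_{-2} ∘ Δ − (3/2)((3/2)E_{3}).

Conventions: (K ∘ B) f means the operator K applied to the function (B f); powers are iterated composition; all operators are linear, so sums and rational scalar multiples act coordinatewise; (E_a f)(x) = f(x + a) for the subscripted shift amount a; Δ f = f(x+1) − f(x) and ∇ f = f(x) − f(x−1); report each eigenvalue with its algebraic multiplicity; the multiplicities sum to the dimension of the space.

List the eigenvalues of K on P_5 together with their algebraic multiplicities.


λ = -9/4 (multiplicity 6)

image of 1: -9/4
image of x: -(9/4)x - 23/4
image of x^2: -(9/4)x^2 - (23/2)x - 77/4
image of x^3: -(9/4)x^3 - (69/4)x^2 - (231/4)x - 191/4
image of x^4: -(9/4)x^4 - 23x^3 - (231/2)x^2 - 191x - 725/4
image of x^5: -(9/4)x^5 - (115/4)x^4 - (385/2)x^3 - (955/2)x^2 - (3625/4)x - 1943/4
the matrix is upper triangular; its diagonal is (-9/4, -9/4, -9/4, -9/4, -9/4, -9/4)
for a triangular matrix the eigenvalues are the diagonal entries, with algebraic multiplicity their repetition count


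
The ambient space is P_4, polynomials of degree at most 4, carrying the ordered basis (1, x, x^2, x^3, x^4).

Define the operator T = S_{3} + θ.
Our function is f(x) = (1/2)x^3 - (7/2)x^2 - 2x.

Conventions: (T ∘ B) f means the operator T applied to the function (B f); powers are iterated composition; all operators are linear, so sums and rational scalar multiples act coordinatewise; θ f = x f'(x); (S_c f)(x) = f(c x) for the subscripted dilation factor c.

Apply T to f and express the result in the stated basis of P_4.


S_{3} f = (27/2)x^3 - (63/2)x^2 - 6x
θ f = (3/2)x^3 - 7x^2 - 2x
(S_{3} + θ) f = 15x^3 - (77/2)x^2 - 8x

g(x) = 15x^3 - (77/2)x^2 - 8x


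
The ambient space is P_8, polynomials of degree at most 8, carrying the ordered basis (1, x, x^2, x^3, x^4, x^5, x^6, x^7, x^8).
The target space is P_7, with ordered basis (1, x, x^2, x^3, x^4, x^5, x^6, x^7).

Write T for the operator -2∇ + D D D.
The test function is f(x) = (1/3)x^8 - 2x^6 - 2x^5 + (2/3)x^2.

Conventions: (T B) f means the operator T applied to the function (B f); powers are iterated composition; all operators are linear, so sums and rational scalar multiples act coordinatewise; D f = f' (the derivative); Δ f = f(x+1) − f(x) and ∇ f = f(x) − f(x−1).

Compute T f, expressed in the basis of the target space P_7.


∇ f = (8/3)x^7 - (28/3)x^6 + (20/3)x^5 - (10/3)x^4 - (4/3)x^3 + (2/3)x^2 + 2x - 1
(-2∇) f = -(16/3)x^7 + (56/3)x^6 - (40/3)x^5 + (20/3)x^4 + (8/3)x^3 - (4/3)x^2 - 4x + 2
D f = (8/3)x^7 - 12x^5 - 10x^4 + (4/3)x
D D f = (56/3)x^6 - 60x^4 - 40x^3 + 4/3
D D D f = 112x^5 - 240x^3 - 120x^2
(-2∇ + D D D) f = -(16/3)x^7 + (56/3)x^6 + (296/3)x^5 + (20/3)x^4 - (712/3)x^3 - (364/3)x^2 - 4x + 2

the image equals g(x) = -(16/3)x^7 + (56/3)x^6 + (296/3)x^5 + (20/3)x^4 - (712/3)x^3 - (364/3)x^2 - 4x + 2


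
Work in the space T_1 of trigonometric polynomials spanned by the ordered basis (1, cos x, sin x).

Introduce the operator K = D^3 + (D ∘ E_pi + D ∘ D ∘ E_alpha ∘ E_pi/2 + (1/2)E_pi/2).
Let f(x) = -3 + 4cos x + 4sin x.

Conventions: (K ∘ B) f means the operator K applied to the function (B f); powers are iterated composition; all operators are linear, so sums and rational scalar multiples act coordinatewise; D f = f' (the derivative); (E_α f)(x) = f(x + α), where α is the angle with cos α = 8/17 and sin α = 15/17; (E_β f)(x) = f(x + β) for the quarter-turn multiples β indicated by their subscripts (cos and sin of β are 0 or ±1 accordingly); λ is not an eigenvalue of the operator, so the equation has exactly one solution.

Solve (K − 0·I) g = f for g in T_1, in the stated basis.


g(x) = -6 + (776/317)cos x - (296/317)sin x

write g with unknown coordinates in the stated basis and equate coefficients in (K − 0·I) g = f
solving from the highest basis element down gives g = -6 + (776/317)cos x - (296/317)sin x
check: K g = -3 + 4cos x + 4sin x
so K g − 0·g = -3 + 4cos x + 4sin x = f ✓


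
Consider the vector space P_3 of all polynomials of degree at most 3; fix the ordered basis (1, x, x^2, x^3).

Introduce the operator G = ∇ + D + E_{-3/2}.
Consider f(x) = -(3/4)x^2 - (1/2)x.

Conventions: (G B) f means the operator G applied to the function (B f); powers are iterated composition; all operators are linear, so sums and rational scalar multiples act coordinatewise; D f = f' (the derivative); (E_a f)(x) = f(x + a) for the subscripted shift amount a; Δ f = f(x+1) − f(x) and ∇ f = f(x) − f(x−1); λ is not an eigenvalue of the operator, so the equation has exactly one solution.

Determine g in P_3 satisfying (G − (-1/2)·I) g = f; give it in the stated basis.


g(x) = -(1/2)x^2 + 5/12

write g with unknown coordinates in the stated basis and equate coefficients in (G − (-1/2)·I) g = f
solving from the highest basis element down gives g = -(1/2)x^2 + 5/12
check: G g = -(1/2)x^2 - (1/2)x - 5/24
so G g − (-1/2)·g = -(3/4)x^2 - (1/2)x = f ✓


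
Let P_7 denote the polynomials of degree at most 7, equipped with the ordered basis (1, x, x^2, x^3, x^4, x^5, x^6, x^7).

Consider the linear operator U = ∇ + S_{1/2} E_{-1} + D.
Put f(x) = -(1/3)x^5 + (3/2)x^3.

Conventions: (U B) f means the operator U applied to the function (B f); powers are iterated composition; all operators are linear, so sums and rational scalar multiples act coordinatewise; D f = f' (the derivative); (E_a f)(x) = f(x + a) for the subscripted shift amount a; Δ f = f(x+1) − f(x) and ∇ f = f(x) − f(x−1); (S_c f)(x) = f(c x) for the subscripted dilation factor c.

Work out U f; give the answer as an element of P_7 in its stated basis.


the result is g(x) = -(1/96)x^5 - (155/48)x^4 + (149/48)x^3 + (43/8)x^2 - (17/12)x

∇ f = -(5/3)x^4 + (10/3)x^3 + (7/6)x^2 - (17/6)x + 7/6
E_{-1} f = -(1/3)x^5 + (5/3)x^4 - (11/6)x^3 - (7/6)x^2 + (17/6)x - 7/6
S_{1/2} E_{-1} f = -(1/96)x^5 + (5/48)x^4 - (11/48)x^3 - (7/24)x^2 + (17/12)x - 7/6
D f = -(5/3)x^4 + (9/2)x^2
(∇ + S_{1/2} E_{-1} + D) f = -(1/96)x^5 - (155/48)x^4 + (149/48)x^3 + (43/8)x^2 - (17/12)x


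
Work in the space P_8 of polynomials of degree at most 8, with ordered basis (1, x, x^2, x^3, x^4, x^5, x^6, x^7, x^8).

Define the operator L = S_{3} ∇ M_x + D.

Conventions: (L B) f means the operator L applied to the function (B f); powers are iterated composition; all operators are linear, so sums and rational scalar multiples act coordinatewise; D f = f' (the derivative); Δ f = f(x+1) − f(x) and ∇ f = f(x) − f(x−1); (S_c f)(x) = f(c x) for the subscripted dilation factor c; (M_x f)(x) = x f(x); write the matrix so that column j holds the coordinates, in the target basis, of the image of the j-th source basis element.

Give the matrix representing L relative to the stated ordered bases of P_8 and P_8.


image of 1: 1
image of x: 6x
image of x^2: 27x^2 - 7x + 1
image of x^3: 108x^3 - 51x^2 + 12x - 1
image of x^4: 405x^4 - 266x^3 + 90x^2 - 15x + 1
image of x^5: 1458x^5 - 1210x^4 + 540x^3 - 135x^2 + 18x - 1
image of x^6: 5103x^6 - 5097x^5 + 2835x^4 - 945x^3 + 189x^2 - 21x + 1
image of x^7: 17496x^7 - 20405x^6 + 13608x^5 - 5670x^4 + 1512x^3 - 252x^2 + 24x - 1
image of x^8: 59049x^8 - 78724x^7 + 61236x^6 - 30618x^5 + 10206x^4 - 2268x^3 + 324x^2 - 27x + 1
each image's coordinates form column j of the matrix

the matrix is [[1, 0, 1, -1, 1, -1, 1, -1, 1]; [0, 6, -7, 12, -15, 18, -21, 24, -27]; [0, 0, 27, -51, 90, -135, 189, -252, 324]; [0, 0, 0, 108, -266, 540, -945, 1512, -2268]; [0, 0, 0, 0, 405, -1210, 2835, -5670, 10206]; [0, 0, 0, 0, 0, 1458, -5097, 13608, -30618]; [0, 0, 0, 0, 0, 0, 5103, -20405, 61236]; [0, 0, 0, 0, 0, 0, 0, 17496, -78724]; [0, 0, 0, 0, 0, 0, 0, 0, 59049]] (rows listed top to bottom)


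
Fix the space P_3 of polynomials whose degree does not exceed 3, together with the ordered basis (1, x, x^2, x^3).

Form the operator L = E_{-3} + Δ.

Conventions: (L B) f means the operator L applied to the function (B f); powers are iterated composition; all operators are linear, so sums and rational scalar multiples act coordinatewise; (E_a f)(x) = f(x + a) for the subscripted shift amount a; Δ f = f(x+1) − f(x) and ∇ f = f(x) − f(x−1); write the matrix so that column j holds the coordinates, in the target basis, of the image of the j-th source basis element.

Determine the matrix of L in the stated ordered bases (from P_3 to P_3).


image of 1: 1
image of x: x - 2
image of x^2: x^2 - 4x + 10
image of x^3: x^3 - 6x^2 + 30x - 26
each image's coordinates form column j of the matrix

the matrix is [[1, -2, 10, -26]; [0, 1, -4, 30]; [0, 0, 1, -6]; [0, 0, 0, 1]] (rows listed top to bottom)


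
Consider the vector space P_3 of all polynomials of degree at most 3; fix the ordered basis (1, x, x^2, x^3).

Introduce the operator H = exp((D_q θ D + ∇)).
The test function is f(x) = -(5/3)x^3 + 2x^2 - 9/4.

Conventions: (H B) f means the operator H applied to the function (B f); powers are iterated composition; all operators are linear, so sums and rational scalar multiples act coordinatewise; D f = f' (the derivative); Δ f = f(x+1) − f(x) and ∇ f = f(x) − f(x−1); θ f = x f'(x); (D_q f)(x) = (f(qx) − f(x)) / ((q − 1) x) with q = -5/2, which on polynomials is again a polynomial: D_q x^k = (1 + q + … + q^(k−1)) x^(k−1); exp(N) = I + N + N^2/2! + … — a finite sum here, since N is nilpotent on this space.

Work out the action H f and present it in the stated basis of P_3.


the image equals g(x) = -(5/3)x^3 - 3x^2 + 19x + 71/12

order-1 term: -5x^2 + 24x + 1/3
order-2 term: -5x + 19/2
order-3 term: -5/3
the series for exp((D_q θ D + ∇)) f terminates at order 3
exp((D_q θ D + ∇)) f = -(5/3)x^3 - 3x^2 + 19x + 71/12


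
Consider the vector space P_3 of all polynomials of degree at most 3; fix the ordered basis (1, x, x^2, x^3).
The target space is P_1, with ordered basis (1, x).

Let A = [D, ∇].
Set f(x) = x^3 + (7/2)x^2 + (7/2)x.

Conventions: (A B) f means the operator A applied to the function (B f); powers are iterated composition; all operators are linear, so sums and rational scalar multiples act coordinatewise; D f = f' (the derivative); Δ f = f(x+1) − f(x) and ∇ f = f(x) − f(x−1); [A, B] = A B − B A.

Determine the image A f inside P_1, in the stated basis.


the result is g(x) = 0

∇ f = 3x^2 + 4x + 1
D ∇ f = 6x + 4
D f = 3x^2 + 7x + 7/2
∇ D f = 6x + 4
[D, ∇] f = 0


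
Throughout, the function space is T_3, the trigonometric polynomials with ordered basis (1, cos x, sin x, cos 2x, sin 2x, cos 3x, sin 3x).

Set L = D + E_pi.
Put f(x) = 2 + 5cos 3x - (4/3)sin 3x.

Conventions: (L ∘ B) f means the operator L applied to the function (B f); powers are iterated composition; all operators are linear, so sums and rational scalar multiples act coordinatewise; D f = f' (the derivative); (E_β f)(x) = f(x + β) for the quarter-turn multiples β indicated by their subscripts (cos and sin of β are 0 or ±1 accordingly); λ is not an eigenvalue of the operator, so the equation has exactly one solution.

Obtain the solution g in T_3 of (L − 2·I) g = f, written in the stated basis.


g(x) = -2 - (11/18)cos 3x + (19/18)sin 3x

write g with unknown coordinates in the stated basis and equate coefficients in (L − 2·I) g = f
solving from the highest basis element down gives g = -2 - (11/18)cos 3x + (19/18)sin 3x
check: L g = -2 + (34/9)cos 3x + (7/9)sin 3x
so L g − 2·g = 2 + 5cos 3x - (4/3)sin 3x = f ✓


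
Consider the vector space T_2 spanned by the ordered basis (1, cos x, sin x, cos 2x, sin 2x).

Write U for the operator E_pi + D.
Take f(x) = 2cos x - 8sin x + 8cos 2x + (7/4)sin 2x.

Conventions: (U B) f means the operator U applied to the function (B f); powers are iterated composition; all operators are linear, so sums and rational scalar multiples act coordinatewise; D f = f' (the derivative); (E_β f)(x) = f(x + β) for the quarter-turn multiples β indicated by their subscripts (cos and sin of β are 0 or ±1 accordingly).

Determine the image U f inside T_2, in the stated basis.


E_pi f = -2cos x + 8sin x + 8cos 2x + (7/4)sin 2x
D f = -8cos x - 2sin x + (7/2)cos 2x - 16sin 2x
(E_pi + D) f = -10cos x + 6sin x + (23/2)cos 2x - (57/4)sin 2x

the image equals g(x) = -10cos x + 6sin x + (23/2)cos 2x - (57/4)sin 2x


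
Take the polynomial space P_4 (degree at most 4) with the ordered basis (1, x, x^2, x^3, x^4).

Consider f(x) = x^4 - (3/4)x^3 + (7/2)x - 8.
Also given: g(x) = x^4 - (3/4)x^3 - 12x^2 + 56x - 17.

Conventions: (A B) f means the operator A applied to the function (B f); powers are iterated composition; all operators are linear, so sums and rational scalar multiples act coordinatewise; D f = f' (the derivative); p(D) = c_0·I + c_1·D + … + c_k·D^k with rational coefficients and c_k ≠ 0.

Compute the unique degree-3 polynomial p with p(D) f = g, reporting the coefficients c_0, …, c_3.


p(D) = I − D^2 + 2·D^3, i.e. c_0 = 1, c_1 = 0, c_2 = -1, c_3 = 2

D^0 f = x^4 - (3/4)x^3 + (7/2)x - 8
D^1 f = 4x^3 - (9/4)x^2 + 7/2
D^2 f = 12x^2 - (9/2)x
D^3 f = 24x - 9/2
matching coefficients of g against c_0 f + c_1 Df + … from the top degree down determines the c_i
solution: c_0 = 1, c_1 = 0, c_2 = -1, c_3 = 2


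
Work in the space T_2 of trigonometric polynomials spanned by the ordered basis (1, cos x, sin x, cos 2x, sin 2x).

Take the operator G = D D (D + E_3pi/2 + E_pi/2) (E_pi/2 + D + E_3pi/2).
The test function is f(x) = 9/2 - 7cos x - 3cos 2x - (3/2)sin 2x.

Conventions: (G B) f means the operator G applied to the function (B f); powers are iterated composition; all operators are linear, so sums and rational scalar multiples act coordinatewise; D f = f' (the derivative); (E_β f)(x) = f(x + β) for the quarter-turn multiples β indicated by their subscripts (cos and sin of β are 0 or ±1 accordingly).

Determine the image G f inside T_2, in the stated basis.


the result is g(x) = -7cos x - 48cos 2x + 96sin 2x

E_pi/2 f = 9/2 + 7sin x + 3cos 2x + (3/2)sin 2x
D f = 7sin x - 3cos 2x + 6sin 2x
E_3pi/2 f = 9/2 - 7sin x + 3cos 2x + (3/2)sin 2x
(E_pi/2 + D + E_3pi/2) f = 9 + 7sin x + 3cos 2x + 9sin 2x
D (E_pi/2 + D + E_3pi/2) f = 7cos x + 18cos 2x - 6sin 2x
E_3pi/2 (E_pi/2 + D + E_3pi/2) f = 9 - 7cos x - 3cos 2x - 9sin 2x
E_pi/2 (E_pi/2 + D + E_3pi/2) f = 9 + 7cos x - 3cos 2x - 9sin 2x
(D + E_3pi/2 + E_pi/2) (E_pi/2 + D + E_3pi/2) f = 18 + 7cos x + 12cos 2x - 24sin 2x
D (D + E_3pi/2 + E_pi/2) (E_pi/2 + D + E_3pi/2) f = -7sin x - 48cos 2x - 24sin 2x
D (D (D + E_3pi/2 + E_pi/2) (E_pi/2 + D + E_3pi/2)) f = -7cos x - 48cos 2x + 96sin 2x


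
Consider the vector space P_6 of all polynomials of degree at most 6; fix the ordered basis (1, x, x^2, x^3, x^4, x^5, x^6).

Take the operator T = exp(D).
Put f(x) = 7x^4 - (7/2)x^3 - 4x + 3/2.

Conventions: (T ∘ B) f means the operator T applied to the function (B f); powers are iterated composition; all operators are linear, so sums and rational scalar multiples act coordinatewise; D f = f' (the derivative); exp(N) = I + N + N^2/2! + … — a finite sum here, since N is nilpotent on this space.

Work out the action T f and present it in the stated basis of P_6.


order-1 term: 28x^3 - (21/2)x^2 - 4
order-2 term: 42x^2 - (21/2)x
order-3 term: 28x - 7/2
order-4 term: 7
the series for exp(D) f terminates at order 4
exp(D) f = 7x^4 + (49/2)x^3 + (63/2)x^2 + (27/2)x + 1

the result is g(x) = 7x^4 + (49/2)x^3 + (63/2)x^2 + (27/2)x + 1


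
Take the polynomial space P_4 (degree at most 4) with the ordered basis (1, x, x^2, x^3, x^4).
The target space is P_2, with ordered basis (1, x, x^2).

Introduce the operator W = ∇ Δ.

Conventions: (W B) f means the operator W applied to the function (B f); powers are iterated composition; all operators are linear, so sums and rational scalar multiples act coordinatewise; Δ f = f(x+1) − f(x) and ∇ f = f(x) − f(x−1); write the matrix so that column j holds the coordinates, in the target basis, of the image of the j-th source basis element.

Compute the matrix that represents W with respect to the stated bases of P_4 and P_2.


the matrix is [[0, 0, 2, 0, 2]; [0, 0, 0, 6, 0]; [0, 0, 0, 0, 12]] (rows listed top to bottom)

image of 1: 0
image of x: 0
image of x^2: 2
image of x^3: 6x
image of x^4: 12x^2 + 2
each image's coordinates form column j of the matrix


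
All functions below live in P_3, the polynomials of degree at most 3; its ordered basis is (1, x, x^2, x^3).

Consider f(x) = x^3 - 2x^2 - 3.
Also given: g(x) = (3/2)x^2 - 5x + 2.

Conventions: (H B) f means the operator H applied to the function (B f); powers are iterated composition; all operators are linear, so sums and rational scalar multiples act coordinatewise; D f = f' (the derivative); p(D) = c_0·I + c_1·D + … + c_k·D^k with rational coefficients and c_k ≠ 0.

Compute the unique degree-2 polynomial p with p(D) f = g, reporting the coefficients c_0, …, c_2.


D^0 f = x^3 - 2x^2 - 3
D^1 f = 3x^2 - 4x
D^2 f = 6x - 4
matching coefficients of g against c_0 f + c_1 Df + … from the top degree down determines the c_i
solution: c_0 = 0, c_1 = 1/2, c_2 = -1/2

c_0 = 0, c_1 = 1/2, c_2 = -1/2


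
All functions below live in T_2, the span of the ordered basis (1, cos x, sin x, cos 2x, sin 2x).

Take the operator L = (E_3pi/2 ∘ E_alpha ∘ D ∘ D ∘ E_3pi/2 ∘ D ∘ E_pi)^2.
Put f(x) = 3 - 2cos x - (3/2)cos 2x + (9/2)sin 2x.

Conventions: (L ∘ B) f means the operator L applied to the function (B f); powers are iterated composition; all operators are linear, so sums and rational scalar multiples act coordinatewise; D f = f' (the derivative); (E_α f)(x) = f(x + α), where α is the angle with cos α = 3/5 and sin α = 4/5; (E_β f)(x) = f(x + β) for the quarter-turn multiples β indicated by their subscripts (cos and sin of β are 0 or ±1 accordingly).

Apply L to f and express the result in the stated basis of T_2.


E_pi f = 3 + 2cos x - (3/2)cos 2x + (9/2)sin 2x
D E_pi f = -2sin x + 9cos 2x + 3sin 2x
E_3pi/2 D E_pi f = 2cos x - 9cos 2x - 3sin 2x
D E_3pi/2 D E_pi f = -2sin x - 6cos 2x + 18sin 2x
D D E_3pi/2 D E_pi f = -2cos x + 36cos 2x + 12sin 2x
E_alpha D D E_3pi/2 D E_pi f = -(6/5)cos x + (8/5)sin x + (36/25)cos 2x - (948/25)sin 2x
E_3pi/2 E_alpha D D E_3pi/2 D E_pi f = -(8/5)cos x - (6/5)sin x - (36/25)cos 2x + (948/25)sin 2x
E_pi (E_3pi/2 ∘ E_alpha ∘ D ∘ D ∘ E_3pi/2 ∘ D ∘ E_pi) f = (8/5)cos x + (6/5)sin x - (36/25)cos 2x + (948/25)sin 2x
D E_pi (E_3pi/2 ∘ E_alpha ∘ D ∘ D ∘ E_3pi/2 ∘ D ∘ E_pi) f = (6/5)cos x - (8/5)sin x + (1896/25)cos 2x + (72/25)sin 2x
E_3pi/2 D E_pi (E_3pi/2 ∘ E_alpha ∘ D ∘ D ∘ E_3pi/2 ∘ D ∘ E_pi) f = (8/5)cos x + (6/5)sin x - (1896/25)cos 2x - (72/25)sin 2x
D E_3pi/2 D E_pi (E_3pi/2 ∘ E_alpha ∘ D ∘ D ∘ E_3pi/2 ∘ D ∘ E_pi) f = (6/5)cos x - (8/5)sin x - (144/25)cos 2x + (3792/25)sin 2x
D D E_3pi/2 D E_pi (E_3pi/2 ∘ E_alpha ∘ D ∘ D ∘ E_3pi/2 ∘ D ∘ E_pi) f = -(8/5)cos x - (6/5)sin x + (7584/25)cos 2x + (288/25)sin 2x
E_alpha D D E_3pi/2 D E_pi (E_3pi/2 ∘ E_alpha ∘ D ∘ D ∘ E_3pi/2 ∘ D ∘ E_pi) f = -(48/25)cos x + (14/25)sin x - (46176/625)cos 2x - (184032/625)sin 2x
E_3pi/2 E_alpha D D E_3pi/2 D E_pi (E_3pi/2 ∘ E_alpha ∘ D ∘ D ∘ E_3pi/2 ∘ D ∘ E_pi) f = -(14/25)cos x - (48/25)sin x + (46176/625)cos 2x + (184032/625)sin 2x

the result is g(x) = -(14/25)cos x - (48/25)sin x + (46176/625)cos 2x + (184032/625)sin 2x


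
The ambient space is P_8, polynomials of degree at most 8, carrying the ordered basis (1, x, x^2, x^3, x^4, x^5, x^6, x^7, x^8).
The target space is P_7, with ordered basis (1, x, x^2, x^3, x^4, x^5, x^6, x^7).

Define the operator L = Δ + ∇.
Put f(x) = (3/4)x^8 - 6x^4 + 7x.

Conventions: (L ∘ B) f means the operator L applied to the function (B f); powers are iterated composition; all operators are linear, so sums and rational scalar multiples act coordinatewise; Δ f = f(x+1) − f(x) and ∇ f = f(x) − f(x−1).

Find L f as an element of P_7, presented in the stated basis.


g(x) = 12x^7 + 84x^5 + 36x^3 - 36x + 14

Δ f = 6x^7 + 21x^6 + 42x^5 + (105/2)x^4 + 18x^3 - 15x^2 - 18x + 7/4
∇ f = 6x^7 - 21x^6 + 42x^5 - (105/2)x^4 + 18x^3 + 15x^2 - 18x + 49/4
(Δ + ∇) f = 12x^7 + 84x^5 + 36x^3 - 36x + 14


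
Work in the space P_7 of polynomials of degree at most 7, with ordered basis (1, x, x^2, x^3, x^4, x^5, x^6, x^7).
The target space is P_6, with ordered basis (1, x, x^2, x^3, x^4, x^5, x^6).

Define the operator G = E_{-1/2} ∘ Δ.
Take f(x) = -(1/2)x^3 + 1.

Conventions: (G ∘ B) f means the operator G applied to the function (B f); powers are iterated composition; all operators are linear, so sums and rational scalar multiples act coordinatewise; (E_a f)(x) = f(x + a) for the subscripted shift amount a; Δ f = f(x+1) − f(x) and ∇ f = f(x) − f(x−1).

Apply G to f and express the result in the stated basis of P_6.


g(x) = -(3/2)x^2 - 1/8

Δ f = -(3/2)x^2 - (3/2)x - 1/2
E_{-1/2} Δ f = -(3/2)x^2 - 1/8


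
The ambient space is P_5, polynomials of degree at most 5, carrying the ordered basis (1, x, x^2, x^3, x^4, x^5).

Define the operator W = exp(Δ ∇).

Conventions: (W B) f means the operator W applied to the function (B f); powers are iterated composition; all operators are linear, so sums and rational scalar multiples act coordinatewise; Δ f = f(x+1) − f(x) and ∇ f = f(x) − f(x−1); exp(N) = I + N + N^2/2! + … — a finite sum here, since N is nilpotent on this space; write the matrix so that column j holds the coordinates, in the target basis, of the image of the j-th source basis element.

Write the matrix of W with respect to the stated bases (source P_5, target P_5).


image of 1: 1
image of x: x
image of x^2: x^2 + 2
image of x^3: x^3 + 6x
image of x^4: x^4 + 12x^2 + 14
image of x^5: x^5 + 20x^3 + 70x
each image's coordinates form column j of the matrix

the matrix is [[1, 0, 2, 0, 14, 0]; [0, 1, 0, 6, 0, 70]; [0, 0, 1, 0, 12, 0]; [0, 0, 0, 1, 0, 20]; [0, 0, 0, 0, 1, 0]; [0, 0, 0, 0, 0, 1]] (rows listed top to bottom)


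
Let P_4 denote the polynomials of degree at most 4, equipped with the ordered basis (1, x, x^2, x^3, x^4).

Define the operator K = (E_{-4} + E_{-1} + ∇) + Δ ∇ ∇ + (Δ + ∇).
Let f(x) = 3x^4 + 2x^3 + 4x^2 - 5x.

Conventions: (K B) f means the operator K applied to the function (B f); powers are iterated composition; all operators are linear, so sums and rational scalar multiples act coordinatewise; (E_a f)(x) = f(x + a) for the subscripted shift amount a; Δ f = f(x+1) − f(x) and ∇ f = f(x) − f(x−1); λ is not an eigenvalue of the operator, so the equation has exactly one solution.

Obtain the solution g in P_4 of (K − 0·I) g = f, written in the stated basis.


write g with unknown coordinates in the stated basis and equate coefficients in (K − 0·I) g = f
solving from the highest basis element down gives g = (3/2)x^4 + 7x^3 - 49x^2 - (201/2)x + 609/2
check: K g = 3x^4 + 2x^3 + 4x^2 - 5x
so K g − 0·g = 3x^4 + 2x^3 + 4x^2 - 5x = f ✓

the result is g(x) = (3/2)x^4 + 7x^3 - 49x^2 - (201/2)x + 609/2


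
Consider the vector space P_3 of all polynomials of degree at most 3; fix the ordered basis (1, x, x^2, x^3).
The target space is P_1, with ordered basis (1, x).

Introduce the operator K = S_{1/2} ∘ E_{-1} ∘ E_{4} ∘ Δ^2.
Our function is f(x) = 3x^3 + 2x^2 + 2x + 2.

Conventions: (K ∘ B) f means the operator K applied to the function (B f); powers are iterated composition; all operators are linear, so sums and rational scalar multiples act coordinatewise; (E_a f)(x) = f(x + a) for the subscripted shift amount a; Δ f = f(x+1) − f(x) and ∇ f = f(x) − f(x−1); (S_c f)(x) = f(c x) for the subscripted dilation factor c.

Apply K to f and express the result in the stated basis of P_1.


the image equals g(x) = 9x + 76

Δ f = 9x^2 + 13x + 7
Δ Δ f = 18x + 22
E_{4} Δ^2 f = 18x + 94
E_{-1} E_{4} Δ^2 f = 18x + 76
S_{1/2} E_{-1} E_{4} Δ^2 f = 9x + 76


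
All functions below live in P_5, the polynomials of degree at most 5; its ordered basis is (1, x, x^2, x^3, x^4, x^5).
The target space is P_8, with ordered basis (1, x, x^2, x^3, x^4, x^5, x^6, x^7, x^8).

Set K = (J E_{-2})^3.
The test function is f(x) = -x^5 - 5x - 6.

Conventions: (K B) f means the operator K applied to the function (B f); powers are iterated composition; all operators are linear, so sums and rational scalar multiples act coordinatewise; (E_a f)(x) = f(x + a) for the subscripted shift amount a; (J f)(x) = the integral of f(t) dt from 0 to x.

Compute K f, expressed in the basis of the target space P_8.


the image equals g(x) = -(1/336)x^8 + (1/7)x^7 - 3x^6 + 36x^5 - (6485/24)x^4 + 1300x^3 - (11732/3)x^2 + (132812/21)x

E_{-2} f = -x^5 + 10x^4 - 40x^3 + 80x^2 - 85x + 36
J E_{-2} f = -(1/6)x^6 + 2x^5 - 10x^4 + (80/3)x^3 - (85/2)x^2 + 36x
E_{-2} (J E_{-2}) f = -(1/6)x^6 + 4x^5 - 40x^4 + (640/3)x^3 - (1285/2)x^2 + 1038x - 690
J E_{-2} (J E_{-2}) f = -(1/42)x^7 + (2/3)x^6 - 8x^5 + (160/3)x^4 - (1285/6)x^3 + 519x^2 - 690x
E_{-2} (J E_{-2}) (J E_{-2}) f = -(1/42)x^7 + x^6 - 18x^5 + 180x^4 - (6485/6)x^3 + 3900x^2 - (23464/3)x + 132812/21
J E_{-2} (J E_{-2}) (J E_{-2}) f = -(1/336)x^8 + (1/7)x^7 - 3x^6 + 36x^5 - (6485/24)x^4 + 1300x^3 - (11732/3)x^2 + (132812/21)x


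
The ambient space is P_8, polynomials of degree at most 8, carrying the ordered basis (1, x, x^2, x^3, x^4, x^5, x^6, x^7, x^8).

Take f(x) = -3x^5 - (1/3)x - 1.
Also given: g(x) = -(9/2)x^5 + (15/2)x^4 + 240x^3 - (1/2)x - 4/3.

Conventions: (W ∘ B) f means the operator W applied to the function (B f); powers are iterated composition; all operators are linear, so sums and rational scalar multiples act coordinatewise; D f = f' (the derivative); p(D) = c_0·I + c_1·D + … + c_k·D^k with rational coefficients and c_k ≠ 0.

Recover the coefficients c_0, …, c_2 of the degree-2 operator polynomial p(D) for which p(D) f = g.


c_0 = 3/2, c_1 = -1/2, c_2 = -4

D^0 f = -3x^5 - (1/3)x - 1
D^1 f = -15x^4 - 1/3
D^2 f = -60x^3
matching coefficients of g against c_0 f + c_1 Df + … from the top degree down determines the c_i
solution: c_0 = 3/2, c_1 = -1/2, c_2 = -4


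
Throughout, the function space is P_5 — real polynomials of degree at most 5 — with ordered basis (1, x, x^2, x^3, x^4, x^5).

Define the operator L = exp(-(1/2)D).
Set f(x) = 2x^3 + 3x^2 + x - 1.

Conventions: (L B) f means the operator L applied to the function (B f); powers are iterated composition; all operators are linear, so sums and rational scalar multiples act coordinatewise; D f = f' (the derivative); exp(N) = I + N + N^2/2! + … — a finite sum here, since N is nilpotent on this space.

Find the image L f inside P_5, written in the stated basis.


order-1 term: -3x^2 - 3x - 1/2
order-2 term: (3/2)x + 3/4
order-3 term: -1/4
the series for exp(-(1/2)D) f terminates at order 3
exp(-(1/2)D) f = 2x^3 - (1/2)x - 1

the image equals g(x) = 2x^3 - (1/2)x - 1


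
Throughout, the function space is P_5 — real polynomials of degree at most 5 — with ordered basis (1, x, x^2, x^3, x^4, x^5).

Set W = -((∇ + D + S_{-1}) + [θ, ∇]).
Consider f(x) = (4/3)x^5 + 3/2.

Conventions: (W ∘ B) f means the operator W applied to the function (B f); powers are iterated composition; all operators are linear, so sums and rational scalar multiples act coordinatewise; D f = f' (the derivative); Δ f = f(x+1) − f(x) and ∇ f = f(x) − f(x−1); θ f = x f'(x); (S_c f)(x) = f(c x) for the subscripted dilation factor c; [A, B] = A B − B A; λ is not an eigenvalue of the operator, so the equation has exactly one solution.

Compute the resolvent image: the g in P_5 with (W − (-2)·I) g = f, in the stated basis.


the result is g(x) = (4/9)x^5 + (20/9)x^4 + (40/9)x^3 + (160/9)x^2 + (340/27)x + 1505/54

write g with unknown coordinates in the stated basis and equate coefficients in (W − (-2)·I) g = f
solving from the highest basis element down gives g = (4/9)x^5 + (20/9)x^4 + (40/9)x^3 + (160/9)x^2 + (340/27)x + 1505/54
check: W g = (4/9)x^5 - (40/9)x^4 - (80/9)x^3 - (320/9)x^2 - (680/27)x - 2929/54
so W g − (-2)·g = (4/3)x^5 + 3/2 = f ✓


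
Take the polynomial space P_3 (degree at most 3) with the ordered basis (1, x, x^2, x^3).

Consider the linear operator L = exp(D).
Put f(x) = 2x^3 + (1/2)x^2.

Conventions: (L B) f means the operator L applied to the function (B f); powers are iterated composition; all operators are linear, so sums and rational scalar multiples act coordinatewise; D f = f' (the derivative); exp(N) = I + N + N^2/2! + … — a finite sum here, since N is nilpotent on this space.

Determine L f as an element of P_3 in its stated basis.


g(x) = 2x^3 + (13/2)x^2 + 7x + 5/2

order-1 term: 6x^2 + x
order-2 term: 6x + 1/2
order-3 term: 2
the series for exp(D) f terminates at order 3
exp(D) f = 2x^3 + (13/2)x^2 + 7x + 5/2


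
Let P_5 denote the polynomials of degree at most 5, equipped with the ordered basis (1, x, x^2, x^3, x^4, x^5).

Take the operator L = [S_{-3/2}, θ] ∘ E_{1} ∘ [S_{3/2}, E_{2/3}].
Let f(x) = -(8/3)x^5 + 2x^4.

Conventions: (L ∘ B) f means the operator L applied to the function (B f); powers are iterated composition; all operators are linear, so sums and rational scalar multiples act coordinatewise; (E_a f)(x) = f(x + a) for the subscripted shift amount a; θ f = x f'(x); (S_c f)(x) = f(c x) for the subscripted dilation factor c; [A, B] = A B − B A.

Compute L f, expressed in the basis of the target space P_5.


E_{2/3} f = -(8/3)x^5 - (62/9)x^4 - (176/27)x^3 - (208/81)x^2 - (64/243)x + 32/729
S_{3/2} E_{2/3} f = -(81/4)x^5 - (279/8)x^4 - 22x^3 - (52/9)x^2 - (32/81)x + 32/729
S_{3/2} f = -(81/4)x^5 + (81/8)x^4
E_{2/3} S_{3/2} f = -(81/4)x^5 - (459/8)x^4 - 63x^3 - 33x^2 - 8x - 2/3
[S_{3/2}, E_{2/3}] f = (45/2)x^4 + 41x^3 + (245/9)x^2 + (616/81)x + 518/729
E_{1} [S_{3/2}, E_{2/3}] f = (45/2)x^4 + 131x^3 + (2567/9)x^2 + (22279/81)x + 144397/1458
θ E_{1} [S_{3/2}, E_{2/3}] f = 90x^4 + 393x^3 + (5134/9)x^2 + (22279/81)x
S_{-3/2} θ E_{1} [S_{3/2}, E_{2/3}] f = (3645/8)x^4 - (10611/8)x^3 + (2567/2)x^2 - (22279/54)x
S_{-3/2} E_{1} [S_{3/2}, E_{2/3}] f = (3645/32)x^4 - (3537/8)x^3 + (2567/4)x^2 - (22279/54)x + 144397/1458
θ S_{-3/2} E_{1} [S_{3/2}, E_{2/3}] f = (3645/8)x^4 - (10611/8)x^3 + (2567/2)x^2 - (22279/54)x
[S_{-3/2}, θ] E_{1} [S_{3/2}, E_{2/3}] f = 0

the image equals g(x) = 0


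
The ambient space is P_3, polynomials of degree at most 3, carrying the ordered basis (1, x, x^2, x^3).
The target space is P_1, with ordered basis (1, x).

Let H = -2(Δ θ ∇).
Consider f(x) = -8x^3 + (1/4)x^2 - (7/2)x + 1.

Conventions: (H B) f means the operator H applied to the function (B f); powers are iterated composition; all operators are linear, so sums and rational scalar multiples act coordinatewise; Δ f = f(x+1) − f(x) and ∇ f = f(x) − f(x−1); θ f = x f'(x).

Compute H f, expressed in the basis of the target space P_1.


∇ f = -24x^2 + (49/2)x - 47/4
θ ∇ f = -48x^2 + (49/2)x
Δ θ ∇ f = -96x - 47/2
(-2(Δ θ ∇)) f = 192x + 47

the result is g(x) = 192x + 47
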